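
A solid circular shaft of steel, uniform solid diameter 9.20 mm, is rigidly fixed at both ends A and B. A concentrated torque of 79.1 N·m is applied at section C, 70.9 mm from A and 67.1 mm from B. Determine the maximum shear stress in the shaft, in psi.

38600 psi

With uniform GJ and both ends fixed, compatibility θ_AC = θ_CB gives T_A·a = T_B·b, together with T_A + T_B = T₀.
T_A = T₀·b/(a+b) = 79.10·67.1/138.0 = 38.46 N·m; T_B = 40.64 N·m.
τ in each portion: τ_AC = 2.52×10^8 Pa, τ_CB = 2.66×10^8 Pa; maximum is in CB.
τ_max = T_CB·r/J = 40.64·0.00460/7.03×10^-10 = 2.658×10^8 Pa.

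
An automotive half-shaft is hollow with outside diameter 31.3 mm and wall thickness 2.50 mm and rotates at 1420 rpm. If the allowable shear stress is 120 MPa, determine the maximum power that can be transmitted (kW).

53.9 kW

J = π(d_o⁴ − d_i⁴)/32 = π(0.0313⁴ − 0.0263⁴)/32 = 4.726×10^-8 m⁴.
T_max = τ_allow·J/r = 1.20×10^8 × 4.726×10^-8 / 0.0157 = 362.4 N·m.
ω = 2π·1420/60 = 148.7 rad/s, so P_max = T_max·ω = 5.388×10^4 W.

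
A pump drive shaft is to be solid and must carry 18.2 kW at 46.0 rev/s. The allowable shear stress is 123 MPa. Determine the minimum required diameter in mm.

ω = 2π·46.0 = 289.0 rad/s, so T = P/ω = 18.2×10³ / 289.0 = 62.97 N·m.
For a solid shaft τ_max = 16T/(πd³), so d = (16T/(π τ_allow))^(1/3) = (16·62.97/(π·1.23×10^8))^(1/3) = 0.01376 m.

13.8 mm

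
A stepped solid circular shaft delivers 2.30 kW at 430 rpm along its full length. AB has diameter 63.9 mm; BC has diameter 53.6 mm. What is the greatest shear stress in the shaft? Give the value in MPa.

ω = 2π·430/60 = 45.03 rad/s, so T = P/ω = 2.30×10³ / 45.03 = 51.08 N·m.
Under the same torque, τ_max = 16T/(πd³) is largest where d is smallest — segment BC (d = 53.6 mm).
τ_max = 16·51.08/(π·(0.0536)³) = 1.689×10^6 Pa.

1.69 MPa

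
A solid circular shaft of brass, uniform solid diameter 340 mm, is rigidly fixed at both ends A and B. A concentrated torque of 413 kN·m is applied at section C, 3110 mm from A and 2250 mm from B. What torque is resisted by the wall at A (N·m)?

173000 N·m

With uniform GJ and both ends fixed, compatibility θ_AC = θ_CB gives T_A·a = T_B·b, together with T_A + T_B = T₀.
T_A = T₀·b/(a+b) = 413000·2250/5360 = 173400 N·m; T_B = 239600 N·m.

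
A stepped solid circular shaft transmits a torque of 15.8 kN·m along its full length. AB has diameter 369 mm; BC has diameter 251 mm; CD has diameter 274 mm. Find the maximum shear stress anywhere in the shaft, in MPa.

Under the same torque, τ_max = 16T/(πd³) is largest where d is smallest — segment BC (d = 251 mm).
τ_max = 16·15800/(π·(0.251)³) = 5.089×10^6 Pa.

5.09 MPa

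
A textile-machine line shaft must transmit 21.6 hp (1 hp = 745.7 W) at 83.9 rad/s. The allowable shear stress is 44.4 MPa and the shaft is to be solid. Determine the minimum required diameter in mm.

28.0 mm

ω = 83.9 rad/s, so T = P/ω = 21.6×745.7 / 83.90 = 192.0 N·m.
For a solid shaft τ_max = 16T/(πd³), so d = (16T/(π τ_allow))^(1/3) = (16·192.0/(π·4.44×10^7))^(1/3) = 0.02803 m.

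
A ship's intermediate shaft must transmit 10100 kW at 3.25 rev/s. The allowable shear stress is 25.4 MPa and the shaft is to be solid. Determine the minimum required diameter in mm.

463 mm

ω = 2π·3.25 = 20.42 rad/s, so T = P/ω = 10100×10³ / 20.42 = 494600 N·m.
For a solid shaft τ_max = 16T/(πd³), so d = (16T/(π τ_allow))^(1/3) = (16·494600/(π·2.54×10^7))^(1/3) = 0.4629 m.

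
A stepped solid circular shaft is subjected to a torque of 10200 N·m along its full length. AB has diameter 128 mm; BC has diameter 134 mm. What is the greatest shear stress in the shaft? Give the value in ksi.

Under the same torque, τ_max = 16T/(πd³) is largest where d is smallest — segment AB (d = 128 mm).
τ_max = 16·10200/(π·(0.128)³) = 2.477×10^7 Pa.

3.59 ksi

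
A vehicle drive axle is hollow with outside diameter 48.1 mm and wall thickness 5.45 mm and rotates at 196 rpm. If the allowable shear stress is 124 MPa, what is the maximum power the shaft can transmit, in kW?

35.7 kW

J = π(d_o⁴ − d_i⁴)/32 = π(0.0481⁴ − 0.0372⁴)/32 = 3.375×10^-7 m⁴.
T_max = τ_allow·J/r = 1.24×10^8 × 3.375×10^-7 / 0.0241 = 1740 N·m.
ω = 2π·196/60 = 20.53 rad/s, so P_max = T_max·ω = 3.572×10^4 W.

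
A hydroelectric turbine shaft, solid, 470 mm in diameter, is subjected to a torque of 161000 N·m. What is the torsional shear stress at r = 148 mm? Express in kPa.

4970 kPa

J = πd⁴/32 = π(0.470)⁴/32 = 4.791×10^-3 m⁴.
Shear stress varies linearly with radius: τ = T·r/J = 161000 × 0.148 / 4.791×10^-3 = 4.974×10^6 Pa.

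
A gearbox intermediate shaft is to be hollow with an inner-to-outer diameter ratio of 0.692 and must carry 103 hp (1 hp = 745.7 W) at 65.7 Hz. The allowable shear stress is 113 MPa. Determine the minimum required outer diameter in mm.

22.2 mm

ω = 2π·65.7 = 412.8 rad/s, so T = P/ω = 103×745.7 / 412.8 = 186.1 N·m.
For a hollow shaft with d_i/d_o = 0.692: τ_max = 16T/(π d_o³ (1−k⁴)), so d_o = [16T/(π τ_allow (1−k⁴))]^(1/3) = [16·186.1/(π·1.13×10^8·0.7707)]^(1/3) = 0.02216 m.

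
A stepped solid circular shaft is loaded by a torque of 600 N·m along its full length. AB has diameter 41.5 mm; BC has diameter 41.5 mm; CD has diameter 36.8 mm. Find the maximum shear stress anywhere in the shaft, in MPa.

61.3 MPa

Under the same torque, τ_max = 16T/(πd³) is largest where d is smallest — segment CD (d = 36.8 mm).
τ_max = 16·600.0/(π·(0.0368)³) = 6.132×10^7 Pa.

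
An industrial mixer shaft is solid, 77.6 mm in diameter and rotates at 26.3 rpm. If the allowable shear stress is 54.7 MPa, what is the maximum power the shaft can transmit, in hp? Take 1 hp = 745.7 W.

18.5 hp

J = πd⁴/32 = π(0.0776)⁴/32 = 3.560×10^-6 m⁴.
T_max = τ_allow·J/r = 5.47×10^7 × 3.560×10^-6 / 0.0388 = 5019 N·m.
ω = 2π·26.3/60 = 2.754 rad/s, so P_max = T_max·ω = 1.382×10^4 W.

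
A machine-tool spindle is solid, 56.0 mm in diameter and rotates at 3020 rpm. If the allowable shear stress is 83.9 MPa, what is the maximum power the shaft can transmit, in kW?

915 kW

J = πd⁴/32 = π(0.0560)⁴/32 = 9.655×10^-7 m⁴.
T_max = τ_allow·J/r = 8.39×10^7 × 9.655×10^-7 / 0.0280 = 2893 N·m.
ω = 2π·3020/60 = 316.3 rad/s, so P_max = T_max·ω = 9.149×10^5 W.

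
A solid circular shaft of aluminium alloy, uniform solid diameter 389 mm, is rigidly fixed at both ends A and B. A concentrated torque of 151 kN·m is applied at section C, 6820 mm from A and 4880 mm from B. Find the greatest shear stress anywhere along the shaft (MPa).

7.62 MPa

With uniform GJ and both ends fixed, compatibility θ_AC = θ_CB gives T_A·a = T_B·b, together with T_A + T_B = T₀.
T_A = T₀·b/(a+b) = 151000·4880/11700 = 62980 N·m; T_B = 88020 N·m.
τ in each portion: τ_AC = 5.45×10^6 Pa, τ_CB = 7.62×10^6 Pa; maximum is in CB.
τ_max = T_CB·r/J = 88020·0.195/2.25×10^-3 = 7.615×10^6 Pa.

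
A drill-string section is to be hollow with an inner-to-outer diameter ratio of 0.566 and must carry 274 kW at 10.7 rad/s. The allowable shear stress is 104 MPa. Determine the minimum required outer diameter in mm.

112 mm

ω = 10.7 rad/s, so T = P/ω = 274×10³ / 10.70 = 25610 N·m.
For a hollow shaft with d_i/d_o = 0.566: τ_max = 16T/(π d_o³ (1−k⁴)), so d_o = [16T/(π τ_allow (1−k⁴))]^(1/3) = [16·25610/(π·1.04×10^8·0.8974)]^(1/3) = 0.1118 m.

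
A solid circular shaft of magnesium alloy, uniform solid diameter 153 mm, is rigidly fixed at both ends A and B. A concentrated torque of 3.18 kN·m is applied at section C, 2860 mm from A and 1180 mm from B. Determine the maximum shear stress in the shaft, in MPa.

3.20 MPa

With uniform GJ and both ends fixed, compatibility θ_AC = θ_CB gives T_A·a = T_B·b, together with T_A + T_B = T₀.
T_A = T₀·b/(a+b) = 3180·1180/4040 = 928.8 N·m; T_B = 2251 N·m.
τ in each portion: τ_AC = 1.32×10^6 Pa, τ_CB = 3.20×10^6 Pa; maximum is in CB.
τ_max = T_CB·r/J = 2251·0.0765/5.38×10^-5 = 3.201×10^6 Pa.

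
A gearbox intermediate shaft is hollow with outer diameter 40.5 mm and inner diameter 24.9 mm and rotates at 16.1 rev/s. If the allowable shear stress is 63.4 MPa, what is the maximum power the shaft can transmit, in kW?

J = π(d_o⁴ − d_i⁴)/32 = π(0.0405⁴ − 0.0249⁴)/32 = 2.264×10^-7 m⁴.
T_max = τ_allow·J/r = 6.34×10^7 × 2.264×10^-7 / 0.0203 = 708.8 N·m.
ω = 2π·16.1 = 101.2 rad/s, so P_max = T_max·ω = 7.170×10^4 W.

71.7 kW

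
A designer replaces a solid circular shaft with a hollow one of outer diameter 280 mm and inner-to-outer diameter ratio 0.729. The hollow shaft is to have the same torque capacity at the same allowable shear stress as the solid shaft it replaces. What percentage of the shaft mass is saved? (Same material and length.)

41.5 %

Equal τ_max and T ⇒ the solid shaft needs d_s³ = d_o³(1−k⁴), so d_s = 280·(1−0.729⁴)^(1/3) = 250.7 mm.
Area ratio A_h/A_s = d_o²(1−k²)/d_s² = (1−k²)/(1−k⁴)^(2/3) = 0.5846.
Mass saving = 1 − 0.5846 = 41.5 %.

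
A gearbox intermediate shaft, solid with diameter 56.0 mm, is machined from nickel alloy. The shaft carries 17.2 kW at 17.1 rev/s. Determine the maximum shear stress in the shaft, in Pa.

4.64e6 Pa

ω = 2π·17.1 = 107.4 rad/s, so T = P/ω = 17.2×10³ / 107.4 = 160.1 N·m.
J = πd⁴/32 = π(0.0560)⁴/32 = 9.655×10^-7 m⁴.
τ_max = T·r/J = 160.1 × 0.0280 / 9.655×10^-7 = 4.643×10^6 Pa.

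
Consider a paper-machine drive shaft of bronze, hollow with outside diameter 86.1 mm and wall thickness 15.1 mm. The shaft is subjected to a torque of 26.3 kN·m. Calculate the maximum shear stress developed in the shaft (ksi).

37.0 ksi

J = π(d_o⁴ − d_i⁴)/32 = π(0.0861⁴ − 0.0559⁴)/32 = 4.437×10^-6 m⁴.
τ_max = T·r/J = 26300 × 0.0430 / 4.437×10^-6 = 2.552×10^8 Pa.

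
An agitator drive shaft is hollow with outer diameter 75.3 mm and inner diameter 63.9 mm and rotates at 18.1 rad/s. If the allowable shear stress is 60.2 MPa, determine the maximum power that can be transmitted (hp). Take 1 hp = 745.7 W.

J = π(d_o⁴ − d_i⁴)/32 = π(0.0753⁴ − 0.0639⁴)/32 = 1.519×10^-6 m⁴.
T_max = τ_allow·J/r = 6.02×10^7 × 1.519×10^-6 / 0.0376 = 2430 N·m.
ω = 18.1 rad/s, so P_max = T_max·ω = 4.397×10^4 W.

59.0 hp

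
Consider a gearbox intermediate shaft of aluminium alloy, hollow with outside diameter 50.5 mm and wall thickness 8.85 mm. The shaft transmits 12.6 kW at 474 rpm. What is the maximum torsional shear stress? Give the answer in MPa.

12.2 MPa

ω = 2π·474/60 = 49.64 rad/s, so T = P/ω = 12.6×10³ / 49.64 = 253.8 N·m.
J = π(d_o⁴ − d_i⁴)/32 = π(0.0505⁴ − 0.0328⁴)/32 = 5.249×10^-7 m⁴.
τ_max = T·r/J = 253.8 × 0.0253 / 5.249×10^-7 = 1.221×10^7 Pa.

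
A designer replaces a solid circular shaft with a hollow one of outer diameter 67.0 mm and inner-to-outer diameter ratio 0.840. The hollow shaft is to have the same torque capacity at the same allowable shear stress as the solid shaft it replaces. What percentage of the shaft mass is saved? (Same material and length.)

53.4 %

Equal τ_max and T ⇒ the solid shaft needs d_s³ = d_o³(1−k⁴), so d_s = 67.0·(1−0.840⁴)^(1/3) = 53.25 mm.
Area ratio A_h/A_s = d_o²(1−k²)/d_s² = (1−k²)/(1−k⁴)^(2/3) = 0.4660.
Mass saving = 1 − 0.4660 = 53.4 %.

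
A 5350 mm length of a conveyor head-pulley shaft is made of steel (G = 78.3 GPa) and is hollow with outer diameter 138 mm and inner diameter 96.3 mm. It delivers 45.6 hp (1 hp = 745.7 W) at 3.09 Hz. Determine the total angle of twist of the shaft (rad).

0.00441 rad

ω = 2π·3.09 = 19.42 rad/s, so T = P/ω = 45.6×745.7 / 19.42 = 1751 N·m.
J = π(d_o⁴ − d_i⁴)/32 = π(0.138⁴ − 0.0963⁴)/32 = 2.716×10^-5 m⁴.
θ = T·L/(G·J) = 1751 × 5.35 / (78.3×10⁹ × 2.716×10^-5) = 4.406×10^-3 rad.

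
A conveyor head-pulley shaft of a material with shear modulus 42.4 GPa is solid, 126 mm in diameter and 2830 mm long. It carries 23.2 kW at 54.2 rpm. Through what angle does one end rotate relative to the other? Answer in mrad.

11.0 mrad

ω = 2π·54.2/60 = 5.676 rad/s, so T = P/ω = 23.2×10³ / 5.676 = 4088 N·m.
J = πd⁴/32 = π(0.126)⁴/32 = 2.474×10^-5 m⁴.
θ = T·L/(G·J) = 4088 × 2.83 / (42.4×10⁹ × 2.474×10^-5) = 0.01103 rad.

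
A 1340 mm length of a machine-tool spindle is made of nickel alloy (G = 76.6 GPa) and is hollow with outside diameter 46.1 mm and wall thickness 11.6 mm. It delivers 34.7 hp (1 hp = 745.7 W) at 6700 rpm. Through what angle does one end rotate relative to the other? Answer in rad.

0.00155 rad

ω = 2π·6700/60 = 701.6 rad/s, so T = P/ω = 34.7×745.7 / 701.6 = 36.88 N·m.
J = π(d_o⁴ − d_i⁴)/32 = π(0.0461⁴ − 0.0229⁴)/32 = 4.164×10^-7 m⁴.
θ = T·L/(G·J) = 36.88 × 1.34 / (76.6×10⁹ × 4.164×10^-7) = 1.549×10^-3 rad.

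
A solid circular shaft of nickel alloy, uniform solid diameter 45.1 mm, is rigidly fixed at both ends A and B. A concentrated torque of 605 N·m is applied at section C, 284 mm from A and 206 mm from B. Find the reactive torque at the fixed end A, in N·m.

With uniform GJ and both ends fixed, compatibility θ_AC = θ_CB gives T_A·a = T_B·b, together with T_A + T_B = T₀.
T_A = T₀·b/(a+b) = 605.0·206/490.0 = 254.3 N·m; T_B = 350.7 N·m.

254 N·m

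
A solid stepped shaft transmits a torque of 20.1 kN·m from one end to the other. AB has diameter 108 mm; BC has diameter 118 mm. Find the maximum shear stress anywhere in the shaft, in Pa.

8.13e7 Pa

Under the same torque, τ_max = 16T/(πd³) is largest where d is smallest — segment AB (d = 108 mm).
τ_max = 16·20100/(π·(0.108)³) = 8.126×10^7 Pa.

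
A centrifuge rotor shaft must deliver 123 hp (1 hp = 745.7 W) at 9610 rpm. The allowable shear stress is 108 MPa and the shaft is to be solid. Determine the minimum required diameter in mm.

ω = 2π·9610/60 = 1006 rad/s, so T = P/ω = 123×745.7 / 1006 = 91.14 N·m.
For a solid shaft τ_max = 16T/(πd³), so d = (16T/(π τ_allow))^(1/3) = (16·91.14/(π·1.08×10^8))^(1/3) = 0.01626 m.

16.3 mm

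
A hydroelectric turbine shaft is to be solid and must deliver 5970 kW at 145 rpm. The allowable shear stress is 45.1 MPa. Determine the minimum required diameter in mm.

354 mm

ω = 2π·145/60 = 15.18 rad/s, so T = P/ω = 5970×10³ / 15.18 = 393200 N·m.
For a solid shaft τ_max = 16T/(πd³), so d = (16T/(π τ_allow))^(1/3) = (16·393200/(π·4.51×10^7))^(1/3) = 0.3541 m.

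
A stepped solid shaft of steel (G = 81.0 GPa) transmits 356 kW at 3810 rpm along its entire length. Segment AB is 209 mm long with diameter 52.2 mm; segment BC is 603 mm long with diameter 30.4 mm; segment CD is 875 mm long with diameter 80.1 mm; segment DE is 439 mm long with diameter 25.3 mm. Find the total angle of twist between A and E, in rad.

0.205 rad

ω = 2π·3810/60 = 399.0 rad/s, so T = P/ω = 356×10³ / 399.0 = 892.3 N·m.
J_AB = π(0.0522)⁴/32 = 7.29×10^-7 m⁴; J_BC = π(0.0304)⁴/32 = 8.38×10^-8 m⁴; J_CD = π(0.0801)⁴/32 = 4.04×10^-6 m⁴; J_DE = π(0.0253)⁴/32 = 4.02×10^-8 m⁴.
θ = (T/G)·Σ L_i/J_i = (892.3/81.0×10⁹)·(0.209/7.29×10^-7 + 0.603/8.38×10^-8 + 0.875/4.04×10^-6 + 0.439/4.02×10^-8) = 0.2050 rad.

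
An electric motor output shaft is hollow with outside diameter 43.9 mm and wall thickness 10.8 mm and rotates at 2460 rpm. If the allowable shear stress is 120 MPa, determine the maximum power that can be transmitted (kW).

J = π(d_o⁴ − d_i⁴)/32 = π(0.0439⁴ − 0.0223⁴)/32 = 3.404×10^-7 m⁴.
T_max = τ_allow·J/r = 1.20×10^8 × 3.404×10^-7 / 0.0220 = 1861 N·m.
ω = 2π·2460/60 = 257.6 rad/s, so P_max = T_max·ω = 4.793×10^5 W.

479 kW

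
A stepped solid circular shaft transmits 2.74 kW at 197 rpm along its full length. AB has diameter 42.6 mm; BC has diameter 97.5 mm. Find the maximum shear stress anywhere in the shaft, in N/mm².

8.75 N/mm²

ω = 2π·197/60 = 20.63 rad/s, so T = P/ω = 2.74×10³ / 20.63 = 132.8 N·m.
Under the same torque, τ_max = 16T/(πd³) is largest where d is smallest — segment AB (d = 42.6 mm).
τ_max = 16·132.8/(π·(0.0426)³) = 8.750×10^6 Pa.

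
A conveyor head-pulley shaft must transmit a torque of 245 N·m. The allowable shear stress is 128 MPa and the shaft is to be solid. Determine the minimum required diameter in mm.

21.4 mm

For a solid shaft τ_max = 16T/(πd³), so d = (16T/(π τ_allow))^(1/3) = (16·245.0/(π·1.28×10^8))^(1/3) = 0.02136 m.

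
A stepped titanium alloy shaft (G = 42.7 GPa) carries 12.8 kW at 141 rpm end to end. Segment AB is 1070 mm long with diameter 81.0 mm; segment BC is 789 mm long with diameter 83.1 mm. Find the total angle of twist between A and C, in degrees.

0.491°

ω = 2π·141/60 = 14.77 rad/s, so T = P/ω = 12.8×10³ / 14.77 = 866.9 N·m.
J_AB = π(0.0810)⁴/32 = 4.23×10^-6 m⁴; J_BC = π(0.0831)⁴/32 = 4.68×10^-6 m⁴.
θ = (T/G)·Σ L_i/J_i = (866.9/42.7×10⁹)·(1.07/4.23×10^-6 + 0.789/4.68×10^-6) = 8.562×10^-3 rad.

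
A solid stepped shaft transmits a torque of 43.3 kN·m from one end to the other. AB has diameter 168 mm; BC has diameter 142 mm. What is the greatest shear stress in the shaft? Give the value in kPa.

77000 kPa

Under the same torque, τ_max = 16T/(πd³) is largest where d is smallest — segment BC (d = 142 mm).
τ_max = 16·43300/(π·(0.142)³) = 7.702×10^7 Pa.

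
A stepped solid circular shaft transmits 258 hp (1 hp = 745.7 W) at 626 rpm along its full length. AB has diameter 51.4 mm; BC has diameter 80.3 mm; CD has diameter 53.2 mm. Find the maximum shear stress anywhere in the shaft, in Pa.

1.10e8 Pa

ω = 2π·626/60 = 65.55 rad/s, so T = P/ω = 258×745.7 / 65.55 = 2935 N·m.
Under the same torque, τ_max = 16T/(πd³) is largest where d is smallest — segment AB (d = 51.4 mm).
τ_max = 16·2935/(π·(0.0514)³) = 1.101×10^8 Pa.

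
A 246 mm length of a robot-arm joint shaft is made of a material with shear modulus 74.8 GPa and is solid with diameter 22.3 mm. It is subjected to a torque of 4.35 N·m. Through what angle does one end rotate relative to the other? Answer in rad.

5.89e-4 rad

J = πd⁴/32 = π(0.0223)⁴/32 = 2.428×10^-8 m⁴.
θ = T·L/(G·J) = 4.350 × 0.246 / (74.8×10⁹ × 2.428×10^-8) = 5.893×10^-4 rad.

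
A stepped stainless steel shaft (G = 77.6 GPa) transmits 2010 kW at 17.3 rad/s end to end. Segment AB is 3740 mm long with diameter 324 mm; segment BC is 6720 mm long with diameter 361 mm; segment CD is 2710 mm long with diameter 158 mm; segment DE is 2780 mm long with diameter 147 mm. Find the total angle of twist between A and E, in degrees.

9.64°

ω = 17.3 rad/s, so T = P/ω = 2010×10³ / 17.30 = 116200 N·m.
J_AB = π(0.324)⁴/32 = 1.08×10^-3 m⁴; J_BC = π(0.361)⁴/32 = 1.67×10^-3 m⁴; J_CD = π(0.158)⁴/32 = 6.12×10^-5 m⁴; J_DE = π(0.147)⁴/32 = 4.58×10^-5 m⁴.
θ = (T/G)·Σ L_i/J_i = (116200/77.6×10⁹)·(3.74/1.08×10^-3 + 6.72/1.67×10^-3 + 2.71/6.12×10^-5 + 2.78/4.58×10^-5) = 0.1683 rad.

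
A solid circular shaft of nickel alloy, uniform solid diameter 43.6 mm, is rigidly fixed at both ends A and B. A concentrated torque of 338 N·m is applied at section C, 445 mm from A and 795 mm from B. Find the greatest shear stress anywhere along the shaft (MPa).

13.3 MPa

With uniform GJ and both ends fixed, compatibility θ_AC = θ_CB gives T_A·a = T_B·b, together with T_A + T_B = T₀.
T_A = T₀·b/(a+b) = 338.0·795/1240 = 216.7 N·m; T_B = 121.3 N·m.
τ in each portion: τ_AC = 1.33×10^7 Pa, τ_CB = 7.45×10^6 Pa; maximum is in AC.
τ_max = T_AC·r/J = 216.7·0.0218/3.55×10^-7 = 1.332×10^7 Pa.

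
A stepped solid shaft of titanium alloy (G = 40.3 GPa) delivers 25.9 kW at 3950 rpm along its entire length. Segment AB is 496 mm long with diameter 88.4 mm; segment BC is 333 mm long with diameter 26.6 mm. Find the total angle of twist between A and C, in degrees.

ω = 2π·3950/60 = 413.6 rad/s, so T = P/ω = 25.9×10³ / 413.6 = 62.61 N·m.
J_AB = π(0.0884)⁴/32 = 6.00×10^-6 m⁴; J_BC = π(0.0266)⁴/32 = 4.92×10^-8 m⁴.
θ = (T/G)·Σ L_i/J_i = (62.61/40.3×10⁹)·(0.496/6.00×10^-6 + 0.333/4.92×10^-8) = 0.01066 rad.

0.610°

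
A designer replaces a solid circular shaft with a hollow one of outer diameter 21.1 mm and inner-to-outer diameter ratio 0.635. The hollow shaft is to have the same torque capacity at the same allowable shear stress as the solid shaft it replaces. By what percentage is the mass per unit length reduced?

32.8 %

Equal τ_max and T ⇒ the solid shaft needs d_s³ = d_o³(1−k⁴), so d_s = 21.1·(1−0.635⁴)^(1/3) = 19.89 mm.
Area ratio A_h/A_s = d_o²(1−k²)/d_s² = (1−k²)/(1−k⁴)^(2/3) = 0.6717.
Mass saving = 1 − 0.6717 = 32.8 %.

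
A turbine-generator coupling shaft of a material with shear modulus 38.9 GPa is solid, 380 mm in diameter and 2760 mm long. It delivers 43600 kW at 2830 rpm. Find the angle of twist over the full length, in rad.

ω = 2π·2830/60 = 296.4 rad/s, so T = P/ω = 43600×10³ / 296.4 = 147100 N·m.
J = πd⁴/32 = π(0.380)⁴/32 = 2.047×10^-3 m⁴.
θ = T·L/(G·J) = 147100 × 2.76 / (38.9×10⁹ × 2.047×10^-3) = 5.099×10^-3 rad.

0.00510 rad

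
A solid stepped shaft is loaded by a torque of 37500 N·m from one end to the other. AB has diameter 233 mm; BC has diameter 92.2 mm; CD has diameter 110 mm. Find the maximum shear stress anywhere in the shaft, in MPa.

244 MPa

Under the same torque, τ_max = 16T/(πd³) is largest where d is smallest — segment BC (d = 92.2 mm).
τ_max = 16·37500/(π·(0.0922)³) = 2.437×10^8 Pa.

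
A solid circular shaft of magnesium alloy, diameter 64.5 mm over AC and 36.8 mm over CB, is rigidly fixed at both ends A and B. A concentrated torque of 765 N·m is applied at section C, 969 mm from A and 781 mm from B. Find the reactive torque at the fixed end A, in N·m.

676 N·m

Compatibility: T_A·a/J_AC = T_B·b/J_CB with T_A + T_B = T₀.
J_AC = 1.70×10^-6 m⁴, J_CB = 1.80×10^-7 m⁴, so T_A = T₀·(J_AC/a)/((J_AC/a)+(J_CB/b)) = 676.1 N·m, T_B = 88.89 N·m.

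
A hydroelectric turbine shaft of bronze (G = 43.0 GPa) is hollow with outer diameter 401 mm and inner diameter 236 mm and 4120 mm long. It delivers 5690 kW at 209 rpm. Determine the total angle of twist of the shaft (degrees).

ω = 2π·209/60 = 21.89 rad/s, so T = P/ω = 5690×10³ / 21.89 = 260000 N·m.
J = π(d_o⁴ − d_i⁴)/32 = π(0.401⁴ − 0.236⁴)/32 = 2.234×10^-3 m⁴.
θ = T·L/(G·J) = 260000 × 4.12 / (43.0×10⁹ × 2.234×10^-3) = 0.01115 rad.

0.639°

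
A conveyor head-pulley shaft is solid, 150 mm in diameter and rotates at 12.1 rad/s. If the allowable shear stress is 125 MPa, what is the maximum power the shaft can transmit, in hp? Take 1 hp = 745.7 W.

J = πd⁴/32 = π(0.150)⁴/32 = 4.970×10^-5 m⁴.
T_max = τ_allow·J/r = 1.25×10^8 × 4.970×10^-5 / 0.0750 = 82830 N·m.
ω = 12.1 rad/s, so P_max = T_max·ω = 1.002×10^6 W.

1340 hp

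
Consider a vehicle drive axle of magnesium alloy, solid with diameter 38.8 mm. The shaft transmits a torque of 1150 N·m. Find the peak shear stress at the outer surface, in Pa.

J = πd⁴/32 = π(0.0388)⁴/32 = 2.225×10^-7 m⁴.
τ_max = T·r/J = 1150 × 0.0194 / 2.225×10^-7 = 1.003×10^8 Pa.

1.00e8 Pa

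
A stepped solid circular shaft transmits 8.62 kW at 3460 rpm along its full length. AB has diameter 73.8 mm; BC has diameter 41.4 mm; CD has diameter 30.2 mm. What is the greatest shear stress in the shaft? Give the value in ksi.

ω = 2π·3460/60 = 362.3 rad/s, so T = P/ω = 8.62×10³ / 362.3 = 23.79 N·m.
Under the same torque, τ_max = 16T/(πd³) is largest where d is smallest — segment CD (d = 30.2 mm).
τ_max = 16·23.79/(π·(0.0302)³) = 4.399×10^6 Pa.

0.638 ksi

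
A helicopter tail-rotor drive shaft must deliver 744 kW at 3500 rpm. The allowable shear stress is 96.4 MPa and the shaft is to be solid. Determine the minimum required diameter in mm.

ω = 2π·3500/60 = 366.5 rad/s, so T = P/ω = 744×10³ / 366.5 = 2030 N·m.
For a solid shaft τ_max = 16T/(πd³), so d = (16T/(π τ_allow))^(1/3) = (16·2030/(π·9.64×10^7))^(1/3) = 0.04751 m.

47.5 mm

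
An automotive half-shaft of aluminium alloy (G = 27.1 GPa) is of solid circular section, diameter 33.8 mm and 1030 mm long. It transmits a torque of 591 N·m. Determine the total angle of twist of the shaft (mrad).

175 mrad

J = πd⁴/32 = π(0.0338)⁴/32 = 1.281×10^-7 m⁴.
θ = T·L/(G·J) = 591.0 × 1.03 / (27.1×10⁹ × 1.281×10^-7) = 0.1753 rad.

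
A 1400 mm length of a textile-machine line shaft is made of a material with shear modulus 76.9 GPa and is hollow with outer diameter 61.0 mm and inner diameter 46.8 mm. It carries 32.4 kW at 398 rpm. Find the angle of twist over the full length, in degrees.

0.913°

ω = 2π·398/60 = 41.68 rad/s, so T = P/ω = 32.4×10³ / 41.68 = 777.4 N·m.
J = π(d_o⁴ − d_i⁴)/32 = π(0.0610⁴ − 0.0468⁴)/32 = 8.884×10^-7 m⁴.
θ = T·L/(G·J) = 777.4 × 1.40 / (76.9×10⁹ × 8.884×10^-7) = 0.01593 rad.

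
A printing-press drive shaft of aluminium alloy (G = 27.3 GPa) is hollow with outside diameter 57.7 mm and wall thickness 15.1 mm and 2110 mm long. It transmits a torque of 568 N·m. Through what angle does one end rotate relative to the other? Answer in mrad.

J = π(d_o⁴ − d_i⁴)/32 = π(0.0577⁴ − 0.0275⁴)/32 = 1.032×10^-6 m⁴.
θ = T·L/(G·J) = 568.0 × 2.11 / (27.3×10⁹ × 1.032×10^-6) = 0.04254 rad.

42.5 mrad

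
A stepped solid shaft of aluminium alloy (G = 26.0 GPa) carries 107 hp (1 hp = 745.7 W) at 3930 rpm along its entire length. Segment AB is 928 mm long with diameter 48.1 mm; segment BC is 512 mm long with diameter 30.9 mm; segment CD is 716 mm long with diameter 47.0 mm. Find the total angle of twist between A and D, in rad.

0.0670 rad

ω = 2π·3930/60 = 411.5 rad/s, so T = P/ω = 107×745.7 / 411.5 = 193.9 N·m.
J_AB = π(0.0481)⁴/32 = 5.26×10^-7 m⁴; J_BC = π(0.0309)⁴/32 = 8.95×10^-8 m⁴; J_CD = π(0.0470)⁴/32 = 4.79×10^-7 m⁴.
θ = (T/G)·Σ L_i/J_i = (193.9/26.0×10⁹)·(0.928/5.26×10^-7 + 0.512/8.95×10^-8 + 0.716/4.79×10^-7) = 0.06697 rad.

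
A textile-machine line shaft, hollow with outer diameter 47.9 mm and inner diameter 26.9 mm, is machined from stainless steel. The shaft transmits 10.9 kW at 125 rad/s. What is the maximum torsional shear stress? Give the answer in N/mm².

4.49 N/mm²

ω = 125 rad/s, so T = P/ω = 10.9×10³ / 125.0 = 87.20 N·m.
J = π(d_o⁴ − d_i⁴)/32 = π(0.0479⁴ − 0.0269⁴)/32 = 4.654×10^-7 m⁴.
τ_max = T·r/J = 87.20 × 0.0239 / 4.654×10^-7 = 4.487×10^6 Pa.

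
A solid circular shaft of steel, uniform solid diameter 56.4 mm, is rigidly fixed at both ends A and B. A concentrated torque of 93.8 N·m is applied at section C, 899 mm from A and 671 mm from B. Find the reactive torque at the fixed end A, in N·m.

40.1 N·m

With uniform GJ and both ends fixed, compatibility θ_AC = θ_CB gives T_A·a = T_B·b, together with T_A + T_B = T₀.
T_A = T₀·b/(a+b) = 93.80·671/1570 = 40.09 N·m; T_B = 53.71 N·m.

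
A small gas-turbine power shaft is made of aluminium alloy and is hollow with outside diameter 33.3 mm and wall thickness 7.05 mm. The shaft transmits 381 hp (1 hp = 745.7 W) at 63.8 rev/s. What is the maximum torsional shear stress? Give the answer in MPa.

ω = 2π·63.8 = 400.9 rad/s, so T = P/ω = 381×745.7 / 400.9 = 708.7 N·m.
J = π(d_o⁴ − d_i⁴)/32 = π(0.0333⁴ − 0.0192⁴)/32 = 1.074×10^-7 m⁴.
τ_max = T·r/J = 708.7 × 0.0166 / 1.074×10^-7 = 1.099×10^8 Pa.

110 MPa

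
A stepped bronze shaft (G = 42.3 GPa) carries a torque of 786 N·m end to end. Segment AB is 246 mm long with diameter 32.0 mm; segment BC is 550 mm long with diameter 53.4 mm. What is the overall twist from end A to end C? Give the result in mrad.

J_AB = π(0.0320)⁴/32 = 1.03×10^-7 m⁴; J_BC = π(0.0534)⁴/32 = 7.98×10^-7 m⁴.
θ = (T/G)·Σ L_i/J_i = (786.0/42.3×10⁹)·(0.246/1.03×10^-7 + 0.550/7.98×10^-7) = 0.05721 rad.

57.2 mrad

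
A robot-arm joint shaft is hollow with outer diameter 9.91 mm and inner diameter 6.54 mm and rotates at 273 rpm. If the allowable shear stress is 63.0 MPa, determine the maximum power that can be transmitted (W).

279 W

J = π(d_o⁴ − d_i⁴)/32 = π(0.00991⁴ − 0.00654⁴)/32 = 7.673×10^-10 m⁴.
T_max = τ_allow·J/r = 6.30×10^7 × 7.673×10^-10 / 0.00496 = 9.755 N·m.
ω = 2π·273/60 = 28.59 rad/s, so P_max = T_max·ω = 278.9 W.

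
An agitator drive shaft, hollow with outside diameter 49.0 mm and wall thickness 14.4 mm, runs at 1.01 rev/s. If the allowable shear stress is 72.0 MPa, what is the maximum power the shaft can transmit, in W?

10300 W

J = π(d_o⁴ − d_i⁴)/32 = π(0.0490⁴ − 0.0202⁴)/32 = 5.496×10^-7 m⁴.
T_max = τ_allow·J/r = 7.20×10^7 × 5.496×10^-7 / 0.0245 = 1615 N·m.
ω = 2π·1.01 = 6.346 rad/s, so P_max = T_max·ω = 1.025×10^4 W.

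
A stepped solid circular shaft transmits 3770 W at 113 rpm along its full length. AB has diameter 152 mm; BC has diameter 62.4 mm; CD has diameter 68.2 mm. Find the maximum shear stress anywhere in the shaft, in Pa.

6.68e6 Pa

ω = 2π·113/60 = 11.83 rad/s, so T = P/ω = 3770 / 11.83 = 318.6 N·m.
Under the same torque, τ_max = 16T/(πd³) is largest where d is smallest — segment BC (d = 62.4 mm).
τ_max = 16·318.6/(π·(0.0624)³) = 6.678×10^6 Pa.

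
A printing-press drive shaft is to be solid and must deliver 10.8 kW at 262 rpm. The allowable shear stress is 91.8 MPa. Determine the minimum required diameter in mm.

28.0 mm

ω = 2π·262/60 = 27.44 rad/s, so T = P/ω = 10.8×10³ / 27.44 = 393.6 N·m.
For a solid shaft τ_max = 16T/(πd³), so d = (16T/(π τ_allow))^(1/3) = (16·393.6/(π·9.18×10^7))^(1/3) = 0.02795 m.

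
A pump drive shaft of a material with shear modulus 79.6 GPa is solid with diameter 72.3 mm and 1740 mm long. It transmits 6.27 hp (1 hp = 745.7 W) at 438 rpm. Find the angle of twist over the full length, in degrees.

ω = 2π·438/60 = 45.87 rad/s, so T = P/ω = 6.27×745.7 / 45.87 = 101.9 N·m.
J = πd⁴/32 = π(0.0723)⁴/32 = 2.683×10^-6 m⁴.
θ = T·L/(G·J) = 101.9 × 1.74 / (79.6×10⁹ × 2.683×10^-6) = 8.306×10^-4 rad.

0.0476°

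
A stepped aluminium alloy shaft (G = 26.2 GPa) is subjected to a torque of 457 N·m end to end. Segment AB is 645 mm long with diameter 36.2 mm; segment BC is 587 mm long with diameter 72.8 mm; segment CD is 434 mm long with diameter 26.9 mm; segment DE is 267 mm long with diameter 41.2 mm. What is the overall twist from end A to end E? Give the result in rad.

0.234 rad

J_AB = π(0.0362)⁴/32 = 1.69×10^-7 m⁴; J_BC = π(0.0728)⁴/32 = 2.76×10^-6 m⁴; J_CD = π(0.0269)⁴/32 = 5.14×10^-8 m⁴; J_DE = π(0.0412)⁴/32 = 2.83×10^-7 m⁴.
θ = (T/G)·Σ L_i/J_i = (457.0/26.2×10⁹)·(0.645/1.69×10^-7 + 0.587/2.76×10^-6 + 0.434/5.14×10^-8 + 0.267/2.83×10^-7) = 0.2342 rad.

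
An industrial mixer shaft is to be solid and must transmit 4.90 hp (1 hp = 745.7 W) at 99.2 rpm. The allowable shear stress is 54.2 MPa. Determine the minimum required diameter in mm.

ω = 2π·99.2/60 = 10.39 rad/s, so T = P/ω = 4.90×745.7 / 10.39 = 351.7 N·m.
For a solid shaft τ_max = 16T/(πd³), so d = (16T/(π τ_allow))^(1/3) = (16·351.7/(π·5.42×10^7))^(1/3) = 0.03209 m.

32.1 mm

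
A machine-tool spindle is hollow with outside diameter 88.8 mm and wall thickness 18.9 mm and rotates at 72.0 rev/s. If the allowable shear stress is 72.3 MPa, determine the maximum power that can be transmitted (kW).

J = π(d_o⁴ − d_i⁴)/32 = π(0.0888⁴ − 0.0510⁴)/32 = 5.440×10^-6 m⁴.
T_max = τ_allow·J/r = 7.23×10^7 × 5.440×10^-6 / 0.0444 = 8859 N·m.
ω = 2π·72.0 = 452.4 rad/s, so P_max = T_max·ω = 4.008×10^6 W.

4010 kW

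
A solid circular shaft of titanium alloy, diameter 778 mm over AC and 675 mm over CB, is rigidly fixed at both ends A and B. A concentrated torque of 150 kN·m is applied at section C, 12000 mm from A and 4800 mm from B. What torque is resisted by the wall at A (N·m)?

62100 N·m

Compatibility: T_A·a/J_AC = T_B·b/J_CB with T_A + T_B = T₀.
J_AC = 0.0360 m⁴, J_CB = 0.0204 m⁴, so T_A = T₀·(J_AC/a)/((J_AC/a)+(J_CB/b)) = 62070 N·m, T_B = 87930 N·m.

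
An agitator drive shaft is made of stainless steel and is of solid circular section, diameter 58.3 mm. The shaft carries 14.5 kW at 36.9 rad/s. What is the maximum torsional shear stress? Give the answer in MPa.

10.1 MPa

ω = 36.9 rad/s, so T = P/ω = 14.5×10³ / 36.90 = 393.0 N·m.
J = πd⁴/32 = π(0.0583)⁴/32 = 1.134×10^-6 m⁴.
τ_max = T·r/J = 393.0 × 0.0291 / 1.134×10^-6 = 1.010×10^7 Pa.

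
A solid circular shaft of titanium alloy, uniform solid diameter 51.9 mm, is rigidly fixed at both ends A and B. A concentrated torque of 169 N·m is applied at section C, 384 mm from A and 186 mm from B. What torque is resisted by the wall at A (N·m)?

With uniform GJ and both ends fixed, compatibility θ_AC = θ_CB gives T_A·a = T_B·b, together with T_A + T_B = T₀.
T_A = T₀·b/(a+b) = 169.0·186/570.0 = 55.15 N·m; T_B = 113.9 N·m.

55.1 N·m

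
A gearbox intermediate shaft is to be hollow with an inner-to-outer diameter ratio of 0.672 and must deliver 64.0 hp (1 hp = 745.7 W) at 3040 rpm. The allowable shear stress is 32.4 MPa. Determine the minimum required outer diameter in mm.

ω = 2π·3040/60 = 318.3 rad/s, so T = P/ω = 64.0×745.7 / 318.3 = 149.9 N·m.
For a hollow shaft with d_i/d_o = 0.672: τ_max = 16T/(π d_o³ (1−k⁴)), so d_o = [16T/(π τ_allow (1−k⁴))]^(1/3) = [16·149.9/(π·3.24×10^7·0.7961)]^(1/3) = 0.03093 m.

30.9 mm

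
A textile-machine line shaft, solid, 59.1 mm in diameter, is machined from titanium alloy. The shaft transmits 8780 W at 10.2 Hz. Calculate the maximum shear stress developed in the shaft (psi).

ω = 2π·10.2 = 64.09 rad/s, so T = P/ω = 8780 / 64.09 = 137.0 N·m.
J = πd⁴/32 = π(0.0591)⁴/32 = 1.198×10^-6 m⁴.
τ_max = T·r/J = 137.0 × 0.0295 / 1.198×10^-6 = 3.380×10^6 Pa.

490 psi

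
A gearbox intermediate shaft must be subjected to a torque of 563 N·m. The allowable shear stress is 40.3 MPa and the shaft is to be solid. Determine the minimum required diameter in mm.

For a solid shaft τ_max = 16T/(πd³), so d = (16T/(π τ_allow))^(1/3) = (16·563.0/(π·4.03×10^7))^(1/3) = 0.04144 m.

41.4 mm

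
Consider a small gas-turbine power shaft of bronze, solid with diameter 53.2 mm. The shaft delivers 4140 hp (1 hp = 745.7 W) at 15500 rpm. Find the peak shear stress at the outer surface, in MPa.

64.3 MPa

ω = 2π·15500/60 = 1623 rad/s, so T = P/ω = 4140×745.7 / 1623 = 1902 N·m.
J = πd⁴/32 = π(0.0532)⁴/32 = 7.864×10^-7 m⁴.
τ_max = T·r/J = 1902 × 0.0266 / 7.864×10^-7 = 6.433×10^7 Pa.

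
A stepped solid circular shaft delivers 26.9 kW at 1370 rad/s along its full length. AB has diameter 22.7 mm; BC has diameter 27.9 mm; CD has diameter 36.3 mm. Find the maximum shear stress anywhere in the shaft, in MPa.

ω = 1370 rad/s, so T = P/ω = 26.9×10³ / 1370 = 19.64 N·m.
Under the same torque, τ_max = 16T/(πd³) is largest where d is smallest — segment AB (d = 22.7 mm).
τ_max = 16·19.64/(π·(0.0227)³) = 8.549×10^6 Pa.

8.55 MPa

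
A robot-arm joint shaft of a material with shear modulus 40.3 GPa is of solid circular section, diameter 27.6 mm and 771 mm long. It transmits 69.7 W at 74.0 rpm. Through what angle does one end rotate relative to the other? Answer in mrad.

ω = 2π·74.0/60 = 7.749 rad/s, so T = P/ω = 69.7 / 7.749 = 8.994 N·m.
J = πd⁴/32 = π(0.0276)⁴/32 = 5.697×10^-8 m⁴.
θ = T·L/(G·J) = 8.994 × 0.771 / (40.3×10⁹ × 5.697×10^-8) = 3.021×10^-3 rad.

3.02 mrad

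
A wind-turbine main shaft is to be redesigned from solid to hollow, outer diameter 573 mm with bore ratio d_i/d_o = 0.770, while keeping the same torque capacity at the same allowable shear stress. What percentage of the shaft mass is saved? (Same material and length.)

45.7 %

Equal τ_max and T ⇒ the solid shaft needs d_s³ = d_o³(1−k⁴), so d_s = 573·(1−0.770⁴)^(1/3) = 496.0 mm.
Area ratio A_h/A_s = d_o²(1−k²)/d_s² = (1−k²)/(1−k⁴)^(2/3) = 0.5434.
Mass saving = 1 − 0.5434 = 45.7 %.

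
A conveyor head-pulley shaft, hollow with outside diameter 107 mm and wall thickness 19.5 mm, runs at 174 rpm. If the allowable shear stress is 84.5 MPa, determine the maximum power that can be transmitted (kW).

310 kW

J = π(d_o⁴ − d_i⁴)/32 = π(0.107⁴ − 0.0680⁴)/32 = 1.077×10^-5 m⁴.
T_max = τ_allow·J/r = 8.45×10^7 × 1.077×10^-5 / 0.0535 = 17010 N·m.
ω = 2π·174/60 = 18.22 rad/s, so P_max = T_max·ω = 3.099×10^5 W.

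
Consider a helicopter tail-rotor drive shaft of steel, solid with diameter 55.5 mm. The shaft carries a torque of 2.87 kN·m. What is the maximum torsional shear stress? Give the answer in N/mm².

85.5 N/mm²

J = πd⁴/32 = π(0.0555)⁴/32 = 9.315×10^-7 m⁴.
τ_max = T·r/J = 2870 × 0.0278 / 9.315×10^-7 = 8.550×10^7 Pa.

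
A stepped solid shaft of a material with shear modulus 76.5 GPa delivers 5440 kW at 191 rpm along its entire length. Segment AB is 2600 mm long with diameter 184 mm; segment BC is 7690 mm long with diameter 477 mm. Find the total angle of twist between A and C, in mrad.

ω = 2π·191/60 = 20.00 rad/s, so T = P/ω = 5440×10³ / 20.00 = 272000 N·m.
J_AB = π(0.184)⁴/32 = 1.13×10^-4 m⁴; J_BC = π(0.477)⁴/32 = 5.08×10^-3 m⁴.
θ = (T/G)·Σ L_i/J_i = (272000/76.5×10⁹)·(2.60/1.13×10^-4 + 7.69/5.08×10^-3) = 0.08752 rad.

87.5 mrad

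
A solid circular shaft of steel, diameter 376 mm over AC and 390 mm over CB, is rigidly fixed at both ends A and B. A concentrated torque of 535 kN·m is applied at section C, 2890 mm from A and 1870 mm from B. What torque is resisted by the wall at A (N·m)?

Compatibility: T_A·a/J_AC = T_B·b/J_CB with T_A + T_B = T₀.
J_AC = 1.96×10^-3 m⁴, J_CB = 2.27×10^-3 m⁴, so T_A = T₀·(J_AC/a)/((J_AC/a)+(J_CB/b)) = 191800 N·m, T_B = 343200 N·m.

192000 N·m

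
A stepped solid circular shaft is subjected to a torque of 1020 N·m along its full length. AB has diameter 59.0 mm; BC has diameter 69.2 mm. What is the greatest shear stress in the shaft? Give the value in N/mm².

25.3 N/mm²

Under the same torque, τ_max = 16T/(πd³) is largest where d is smallest — segment AB (d = 59.0 mm).
τ_max = 16·1020/(π·(0.0590)³) = 2.529×10^7 Pa.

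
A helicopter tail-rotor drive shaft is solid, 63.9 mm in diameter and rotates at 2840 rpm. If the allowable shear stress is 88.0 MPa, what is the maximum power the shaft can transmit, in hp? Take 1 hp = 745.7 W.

J = πd⁴/32 = π(0.0639)⁴/32 = 1.637×10^-6 m⁴.
T_max = τ_allow·J/r = 8.80×10^7 × 1.637×10^-6 / 0.0319 = 4508 N·m.
ω = 2π·2840/60 = 297.4 rad/s, so P_max = T_max·ω = 1.341×10^6 W.

1800 hp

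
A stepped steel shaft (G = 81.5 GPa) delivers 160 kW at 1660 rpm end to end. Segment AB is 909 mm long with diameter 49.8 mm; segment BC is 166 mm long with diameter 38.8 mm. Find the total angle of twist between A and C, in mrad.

25.4 mrad

ω = 2π·1660/60 = 173.8 rad/s, so T = P/ω = 160×10³ / 173.8 = 920.4 N·m.
J_AB = π(0.0498)⁴/32 = 6.04×10^-7 m⁴; J_BC = π(0.0388)⁴/32 = 2.22×10^-7 m⁴.
θ = (T/G)·Σ L_i/J_i = (920.4/81.5×10⁹)·(0.909/6.04×10^-7 + 0.166/2.22×10^-7) = 0.02543 rad.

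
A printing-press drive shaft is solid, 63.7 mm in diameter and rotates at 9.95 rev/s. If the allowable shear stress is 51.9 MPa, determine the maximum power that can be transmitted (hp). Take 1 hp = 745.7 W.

221 hp

J = πd⁴/32 = π(0.0637)⁴/32 = 1.616×10^-6 m⁴.
T_max = τ_allow·J/r = 5.19×10^7 × 1.616×10^-6 / 0.0319 = 2634 N·m.
ω = 2π·9.95 = 62.52 rad/s, so P_max = T_max·ω = 1.647×10^5 W.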